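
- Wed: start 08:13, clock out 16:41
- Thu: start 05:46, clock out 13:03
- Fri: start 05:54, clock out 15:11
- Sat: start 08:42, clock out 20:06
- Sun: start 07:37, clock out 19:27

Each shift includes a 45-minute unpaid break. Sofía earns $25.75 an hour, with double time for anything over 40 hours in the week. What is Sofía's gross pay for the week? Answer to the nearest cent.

Wed: 08:13–16:41 = 8 h 28 min; less 45 min break → 7 h 43 min
Thu: 05:46–13:03 = 7 h 17 min; less 45 min break → 6 h 32 min
Fri: 05:54–15:11 = 9 h 17 min; less 45 min break → 8 h 32 min
Sat: 08:42–20:06 = 11 h 24 min; less 45 min break → 10 h 39 min
Sun: 07:37–19:27 = 11 h 50 min; less 45 min break → 11 h 5 min
Total worked: 44 h 31 min = 2671 min.
Regular 40 h 0 min = 2400 min at $25.75/h; overtime 4 h 31 min = 271 min at $51.50/h.
Pay = (2400 × $25.75 + 271 × $51.50) ÷ 60 = $1262.61.

$1262.61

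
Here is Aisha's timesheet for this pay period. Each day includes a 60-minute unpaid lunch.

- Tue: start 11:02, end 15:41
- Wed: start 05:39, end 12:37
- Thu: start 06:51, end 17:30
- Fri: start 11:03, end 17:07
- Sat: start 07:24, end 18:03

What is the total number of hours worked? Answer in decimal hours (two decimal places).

Tue: 11:02–15:41 = 4 h 39 min; less 60 min break → 3 h 39 min
Wed: 05:39–12:37 = 6 h 58 min; less 60 min break → 5 h 58 min
Thu: 06:51–17:30 = 10 h 39 min; less 60 min break → 9 h 39 min
Fri: 11:03–17:07 = 6 h 4 min; less 60 min break → 5 h 4 min
Sat: 07:24–18:03 = 10 h 39 min; less 60 min break → 9 h 39 min
Total: 3 h 39 min + 5 h 58 min + 9 h 39 min + 5 h 4 min + 9 h 39 min = 33 h 59 min.

33.98 hours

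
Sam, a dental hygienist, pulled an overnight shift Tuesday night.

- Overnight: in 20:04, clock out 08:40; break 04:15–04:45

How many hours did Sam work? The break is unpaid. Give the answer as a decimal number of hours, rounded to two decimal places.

Overnight: 20:04 → midnight = 3 h 56 min; midnight → 08:40 = 8 h 40 min; span 12 h 36 min; less 30 min break → 12 h 6 min

12.10 hours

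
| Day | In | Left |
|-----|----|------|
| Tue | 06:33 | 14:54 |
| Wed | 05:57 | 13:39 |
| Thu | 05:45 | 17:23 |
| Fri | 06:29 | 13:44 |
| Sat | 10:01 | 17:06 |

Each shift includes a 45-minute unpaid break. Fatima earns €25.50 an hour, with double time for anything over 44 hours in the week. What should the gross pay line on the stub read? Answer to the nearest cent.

€975.80

Tue: 06:33–14:54 = 8 h 21 min; less 45 min break → 7 h 36 min
Wed: 05:57–13:39 = 7 h 42 min; less 45 min break → 6 h 57 min
Thu: 05:45–17:23 = 11 h 38 min; less 45 min break → 10 h 53 min
Fri: 06:29–13:44 = 7 h 15 min; less 45 min break → 6 h 30 min
Sat: 10:01–17:06 = 7 h 5 min; less 45 min break → 6 h 20 min
Total worked: 38 h 16 min = 2296 min.
Regular 38 h 16 min = 2296 min at €25.50/h; overtime 0 h 0 min = 0 min at €51.00/h.
Pay = (2296 × €25.50 + 0 × €51.00) ÷ 60 = €975.80.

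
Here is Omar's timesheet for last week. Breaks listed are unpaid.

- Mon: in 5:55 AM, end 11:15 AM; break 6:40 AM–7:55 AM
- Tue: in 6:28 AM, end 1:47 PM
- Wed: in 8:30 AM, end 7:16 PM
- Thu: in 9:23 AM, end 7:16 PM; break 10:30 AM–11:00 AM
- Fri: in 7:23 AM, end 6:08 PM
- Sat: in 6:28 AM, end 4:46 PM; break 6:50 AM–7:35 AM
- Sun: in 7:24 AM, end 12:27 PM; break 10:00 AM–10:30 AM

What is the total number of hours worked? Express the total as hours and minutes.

Mon: 5:55 AM–11:15 AM = 5 h 20 min; less 75 min break → 4 h 5 min
Tue: 6:28 AM–1:47 PM = 7 h 19 min
Wed: 8:30 AM–7:16 PM = 10 h 46 min
Thu: 9:23 AM–7:16 PM = 9 h 53 min; less 30 min break → 9 h 23 min
Fri: 7:23 AM–6:08 PM = 10 h 45 min
Sat: 6:28 AM–4:46 PM = 10 h 18 min; less 45 min break → 9 h 33 min
Sun: 7:24 AM–12:27 PM = 5 h 3 min; less 30 min break → 4 h 33 min
Total: 4 h 5 min + 7 h 19 min + 10 h 46 min + 9 h 23 min + 10 h 45 min + 9 h 33 min + 4 h 33 min = 56 h 24 min.

56 h 24 min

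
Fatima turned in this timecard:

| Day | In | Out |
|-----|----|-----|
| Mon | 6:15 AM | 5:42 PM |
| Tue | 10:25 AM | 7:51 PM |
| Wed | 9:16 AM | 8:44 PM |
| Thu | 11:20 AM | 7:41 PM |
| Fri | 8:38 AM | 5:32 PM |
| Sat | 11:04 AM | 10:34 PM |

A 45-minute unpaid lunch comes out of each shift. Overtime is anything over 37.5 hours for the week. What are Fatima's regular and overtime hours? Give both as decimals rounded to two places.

Regular 37.50 hours, overtime 19.10 hours

Mon: 6:15 AM–5:42 PM = 11 h 27 min; less 45 min break → 10 h 42 min
Tue: 10:25 AM–7:51 PM = 9 h 26 min; less 45 min break → 8 h 41 min
Wed: 9:16 AM–8:44 PM = 11 h 28 min; less 45 min break → 10 h 43 min
Thu: 11:20 AM–7:41 PM = 8 h 21 min; less 45 min break → 7 h 36 min
Fri: 8:38 AM–5:32 PM = 8 h 54 min; less 45 min break → 8 h 9 min
Sat: 11:04 AM–10:34 PM = 11 h 30 min; less 45 min break → 10 h 45 min
Total worked: 56 h 36 min = 56.60 h.
Threshold 37.5 h → overtime 19 h 6 min, regular 37 h 30 min.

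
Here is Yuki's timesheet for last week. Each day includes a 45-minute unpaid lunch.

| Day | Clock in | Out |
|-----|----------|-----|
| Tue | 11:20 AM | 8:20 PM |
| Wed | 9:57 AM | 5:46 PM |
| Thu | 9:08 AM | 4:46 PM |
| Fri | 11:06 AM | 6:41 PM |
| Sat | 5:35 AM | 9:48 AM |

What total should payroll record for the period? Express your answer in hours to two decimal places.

Tue: 11:20 AM–8:20 PM = 9 h 0 min; less 45 min break → 8 h 15 min
Wed: 9:57 AM–5:46 PM = 7 h 49 min; less 45 min break → 7 h 4 min
Thu: 9:08 AM–4:46 PM = 7 h 38 min; less 45 min break → 6 h 53 min
Fri: 11:06 AM–6:41 PM = 7 h 35 min; less 45 min break → 6 h 50 min
Sat: 5:35 AM–9:48 AM = 4 h 13 min; less 45 min break → 3 h 28 min
Total: 8 h 15 min + 7 h 4 min + 6 h 53 min + 6 h 50 min + 3 h 28 min = 32 h 30 min.

32.50 hours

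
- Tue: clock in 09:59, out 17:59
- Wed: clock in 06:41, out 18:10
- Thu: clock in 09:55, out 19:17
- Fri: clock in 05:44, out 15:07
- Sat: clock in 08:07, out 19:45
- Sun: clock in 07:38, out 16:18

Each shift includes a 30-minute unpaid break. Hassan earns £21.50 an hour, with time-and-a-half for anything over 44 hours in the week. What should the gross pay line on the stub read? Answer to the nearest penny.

Tue: 09:59–17:59 = 8 h 0 min; less 30 min break → 7 h 30 min
Wed: 06:41–18:10 = 11 h 29 min; less 30 min break → 10 h 59 min
Thu: 09:55–19:17 = 9 h 22 min; less 30 min break → 8 h 52 min
Fri: 05:44–15:07 = 9 h 23 min; less 30 min break → 8 h 53 min
Sat: 08:07–19:45 = 11 h 38 min; less 30 min break → 11 h 8 min
Sun: 07:38–16:18 = 8 h 40 min; less 30 min break → 8 h 10 min
Total worked: 55 h 32 min = 3332 min.
Regular 44 h 0 min = 2640 min at £21.50/h; overtime 11 h 32 min = 692 min at £32.25/h.
Pay = (2640 × £21.50 + 692 × £32.25) ÷ 60 = £1317.95.

£1317.95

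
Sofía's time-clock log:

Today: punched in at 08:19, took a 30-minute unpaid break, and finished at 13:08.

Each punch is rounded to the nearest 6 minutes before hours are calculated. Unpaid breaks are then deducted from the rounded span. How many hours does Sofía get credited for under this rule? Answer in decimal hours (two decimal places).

4.30 hours

Today: in 08:19→08:18, out 13:08→13:06; 4 h 48 min − 30 min = 4 h 18 min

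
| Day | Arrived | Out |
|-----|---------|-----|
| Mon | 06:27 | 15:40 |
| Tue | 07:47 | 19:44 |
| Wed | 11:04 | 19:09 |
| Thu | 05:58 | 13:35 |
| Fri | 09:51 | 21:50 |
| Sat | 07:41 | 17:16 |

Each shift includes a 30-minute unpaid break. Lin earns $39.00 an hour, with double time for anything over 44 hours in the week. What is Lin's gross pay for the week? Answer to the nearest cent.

$2607.80

Mon: 06:27–15:40 = 9 h 13 min; less 30 min break → 8 h 43 min
Tue: 07:47–19:44 = 11 h 57 min; less 30 min break → 11 h 27 min
Wed: 11:04–19:09 = 8 h 5 min; less 30 min break → 7 h 35 min
Thu: 05:58–13:35 = 7 h 37 min; less 30 min break → 7 h 7 min
Fri: 09:51–21:50 = 11 h 59 min; less 30 min break → 11 h 29 min
Sat: 07:41–17:16 = 9 h 35 min; less 30 min break → 9 h 5 min
Total worked: 55 h 26 min = 3326 min.
Regular 44 h 0 min = 2640 min at $39.00/h; overtime 11 h 26 min = 686 min at $78.00/h.
Pay = (2640 × $39.00 + 686 × $78.00) ÷ 60 = $2607.80.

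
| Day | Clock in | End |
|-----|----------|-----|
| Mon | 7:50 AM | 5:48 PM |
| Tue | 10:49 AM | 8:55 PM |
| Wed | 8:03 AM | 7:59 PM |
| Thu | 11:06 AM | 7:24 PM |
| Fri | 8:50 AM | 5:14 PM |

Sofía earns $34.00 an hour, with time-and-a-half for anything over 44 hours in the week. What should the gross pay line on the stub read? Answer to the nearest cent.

$1735.70

Mon: 7:50 AM–5:48 PM = 9 h 58 min
Tue: 10:49 AM–8:55 PM = 10 h 6 min
Wed: 8:03 AM–7:59 PM = 11 h 56 min
Thu: 11:06 AM–7:24 PM = 8 h 18 min
Fri: 8:50 AM–5:14 PM = 8 h 24 min
Total worked: 48 h 42 min = 2922 min.
Regular 44 h 0 min = 2640 min at $34.00/h; overtime 4 h 42 min = 282 min at $51.00/h.
Pay = (2640 × $34.00 + 282 × $51.00) ÷ 60 = $1735.70.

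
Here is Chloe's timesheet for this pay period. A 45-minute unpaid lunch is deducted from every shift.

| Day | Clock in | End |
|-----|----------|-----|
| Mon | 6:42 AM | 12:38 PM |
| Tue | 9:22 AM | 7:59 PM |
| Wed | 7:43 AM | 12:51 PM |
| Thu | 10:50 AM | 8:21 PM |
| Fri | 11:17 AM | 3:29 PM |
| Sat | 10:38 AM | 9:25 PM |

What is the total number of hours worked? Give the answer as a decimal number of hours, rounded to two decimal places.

41.68 hours

Mon: 6:42 AM–12:38 PM = 5 h 56 min; less 45 min break → 5 h 11 min
Tue: 9:22 AM–7:59 PM = 10 h 37 min; less 45 min break → 9 h 52 min
Wed: 7:43 AM–12:51 PM = 5 h 8 min; less 45 min break → 4 h 23 min
Thu: 10:50 AM–8:21 PM = 9 h 31 min; less 45 min break → 8 h 46 min
Fri: 11:17 AM–3:29 PM = 4 h 12 min; less 45 min break → 3 h 27 min
Sat: 10:38 AM–9:25 PM = 10 h 47 min; less 45 min break → 10 h 2 min
Total: 5 h 11 min + 9 h 52 min + 4 h 23 min + 8 h 46 min + 3 h 27 min + 10 h 2 min = 41 h 41 min.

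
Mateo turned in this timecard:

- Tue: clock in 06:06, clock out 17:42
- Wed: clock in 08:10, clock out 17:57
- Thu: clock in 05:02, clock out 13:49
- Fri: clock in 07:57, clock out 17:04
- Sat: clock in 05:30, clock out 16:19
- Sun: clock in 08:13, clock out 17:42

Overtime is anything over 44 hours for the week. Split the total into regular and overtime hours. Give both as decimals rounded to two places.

Regular 44.00 hours, overtime 15.58 hours

Tue: 06:06–17:42 = 11 h 36 min
Wed: 08:10–17:57 = 9 h 47 min
Thu: 05:02–13:49 = 8 h 47 min
Fri: 07:57–17:04 = 9 h 7 min
Sat: 05:30–16:19 = 10 h 49 min
Sun: 08:13–17:42 = 9 h 29 min
Total worked: 59 h 35 min = 59.58 h.
Threshold 44 h → overtime 15 h 35 min, regular 44 h 0 min.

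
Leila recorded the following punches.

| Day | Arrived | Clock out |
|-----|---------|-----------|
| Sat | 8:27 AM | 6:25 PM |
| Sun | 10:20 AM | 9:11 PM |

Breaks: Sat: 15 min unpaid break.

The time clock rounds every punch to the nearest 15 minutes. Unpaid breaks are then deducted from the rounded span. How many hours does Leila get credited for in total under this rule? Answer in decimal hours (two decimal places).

Sat: in 8:27 AM→8:30 AM, out 6:25 PM→6:30 PM; 10 h 0 min − 15 min = 9 h 45 min
Sun: in 10:20 AM→10:15 AM, out 9:11 PM→9:15 PM; 11 h 0 min
Total credited: 20 h 45 min.

20.75 hours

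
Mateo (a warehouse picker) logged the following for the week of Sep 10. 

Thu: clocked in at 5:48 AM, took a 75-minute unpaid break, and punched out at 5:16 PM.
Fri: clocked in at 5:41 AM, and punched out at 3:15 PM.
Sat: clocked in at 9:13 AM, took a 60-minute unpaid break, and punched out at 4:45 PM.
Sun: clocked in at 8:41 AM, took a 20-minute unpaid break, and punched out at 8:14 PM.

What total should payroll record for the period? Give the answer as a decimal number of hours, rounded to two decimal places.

37.53 hours

Thu: 5:48 AM–5:16 PM = 11 h 28 min; less 75 min break → 10 h 13 min
Fri: 5:41 AM–3:15 PM = 9 h 34 min
Sat: 9:13 AM–4:45 PM = 7 h 32 min; less 60 min break → 6 h 32 min
Sun: 8:41 AM–8:14 PM = 11 h 33 min; less 20 min break → 11 h 13 min
Total: 10 h 13 min + 9 h 34 min + 6 h 32 min + 11 h 13 min = 37 h 32 min.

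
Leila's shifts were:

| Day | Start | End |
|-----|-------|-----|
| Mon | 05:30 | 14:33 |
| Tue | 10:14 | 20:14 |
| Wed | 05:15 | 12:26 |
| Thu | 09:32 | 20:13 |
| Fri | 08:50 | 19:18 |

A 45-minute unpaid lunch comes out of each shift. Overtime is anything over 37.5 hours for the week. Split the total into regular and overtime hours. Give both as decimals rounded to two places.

Regular 37.50 hours, overtime 6.13 hours

Mon: 05:30–14:33 = 9 h 3 min; less 45 min break → 8 h 18 min
Tue: 10:14–20:14 = 10 h 0 min; less 45 min break → 9 h 15 min
Wed: 05:15–12:26 = 7 h 11 min; less 45 min break → 6 h 26 min
Thu: 09:32–20:13 = 10 h 41 min; less 45 min break → 9 h 56 min
Fri: 08:50–19:18 = 10 h 28 min; less 45 min break → 9 h 43 min
Total worked: 43 h 38 min = 43.63 h.
Threshold 37.5 h → overtime 6 h 8 min, regular 37 h 30 min.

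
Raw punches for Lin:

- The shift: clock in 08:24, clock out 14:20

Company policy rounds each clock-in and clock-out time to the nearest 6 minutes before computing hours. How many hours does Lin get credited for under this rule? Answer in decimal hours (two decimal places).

The shift: in 08:24→08:24, out 14:20→14:18; 5 h 54 min

5.90 hours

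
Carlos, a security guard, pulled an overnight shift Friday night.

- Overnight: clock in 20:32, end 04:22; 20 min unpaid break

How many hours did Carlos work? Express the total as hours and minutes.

7 h 30 min

Overnight: 20:32 → midnight = 3 h 28 min; midnight → 04:22 = 4 h 22 min; span 7 h 50 min; less 20 min break → 7 h 30 min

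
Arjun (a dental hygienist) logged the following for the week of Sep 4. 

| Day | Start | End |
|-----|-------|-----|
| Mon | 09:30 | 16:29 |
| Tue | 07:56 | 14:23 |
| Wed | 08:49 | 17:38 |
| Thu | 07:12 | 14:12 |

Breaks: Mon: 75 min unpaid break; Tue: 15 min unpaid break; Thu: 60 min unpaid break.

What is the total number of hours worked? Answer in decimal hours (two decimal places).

Mon: 09:30–16:29 = 6 h 59 min; less 75 min break → 5 h 44 min
Tue: 07:56–14:23 = 6 h 27 min; less 15 min break → 6 h 12 min
Wed: 08:49–17:38 = 8 h 49 min
Thu: 07:12–14:12 = 7 h 0 min; less 60 min break → 6 h 0 min
Total: 5 h 44 min + 6 h 12 min + 8 h 49 min + 6 h 0 min = 26 h 45 min.

26.75 hours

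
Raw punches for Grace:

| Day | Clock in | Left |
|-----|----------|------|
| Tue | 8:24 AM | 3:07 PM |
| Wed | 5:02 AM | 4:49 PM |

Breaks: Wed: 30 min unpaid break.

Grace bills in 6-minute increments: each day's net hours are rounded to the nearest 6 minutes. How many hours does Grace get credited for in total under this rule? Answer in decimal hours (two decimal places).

Tue: 8:24 AM–3:07 PM = 6 h 43 min → rounds to 6 h 42 min
Wed: 5:02 AM–4:49 PM = 11 h 47 min − 30 min = 11 h 17 min → rounds to 11 h 18 min
Total credited: 18 h 0 min.

18.00 hours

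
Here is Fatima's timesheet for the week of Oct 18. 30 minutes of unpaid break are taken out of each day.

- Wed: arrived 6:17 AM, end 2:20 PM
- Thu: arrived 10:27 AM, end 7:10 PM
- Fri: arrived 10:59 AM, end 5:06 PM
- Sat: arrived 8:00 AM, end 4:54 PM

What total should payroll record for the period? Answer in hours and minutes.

29 h 47 min

Wed: 6:17 AM–2:20 PM = 8 h 3 min; less 30 min break → 7 h 33 min
Thu: 10:27 AM–7:10 PM = 8 h 43 min; less 30 min break → 8 h 13 min
Fri: 10:59 AM–5:06 PM = 6 h 7 min; less 30 min break → 5 h 37 min
Sat: 8:00 AM–4:54 PM = 8 h 54 min; less 30 min break → 8 h 24 min
Total: 7 h 33 min + 8 h 13 min + 5 h 37 min + 8 h 24 min = 29 h 47 min.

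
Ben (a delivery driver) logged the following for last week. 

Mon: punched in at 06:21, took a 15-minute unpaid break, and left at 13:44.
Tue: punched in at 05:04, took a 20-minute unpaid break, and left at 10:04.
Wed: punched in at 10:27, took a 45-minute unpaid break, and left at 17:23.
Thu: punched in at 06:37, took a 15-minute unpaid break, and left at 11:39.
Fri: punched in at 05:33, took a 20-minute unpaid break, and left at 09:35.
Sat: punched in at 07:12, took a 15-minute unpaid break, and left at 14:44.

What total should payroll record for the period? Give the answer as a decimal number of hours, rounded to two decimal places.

33.75 hours

Mon: 06:21–13:44 = 7 h 23 min; less 15 min break → 7 h 8 min
Tue: 05:04–10:04 = 5 h 0 min; less 20 min break → 4 h 40 min
Wed: 10:27–17:23 = 6 h 56 min; less 45 min break → 6 h 11 min
Thu: 06:37–11:39 = 5 h 2 min; less 15 min break → 4 h 47 min
Fri: 05:33–09:35 = 4 h 2 min; less 20 min break → 3 h 42 min
Sat: 07:12–14:44 = 7 h 32 min; less 15 min break → 7 h 17 min
Total: 7 h 8 min + 4 h 40 min + 6 h 11 min + 4 h 47 min + 3 h 42 min + 7 h 17 min = 33 h 45 min.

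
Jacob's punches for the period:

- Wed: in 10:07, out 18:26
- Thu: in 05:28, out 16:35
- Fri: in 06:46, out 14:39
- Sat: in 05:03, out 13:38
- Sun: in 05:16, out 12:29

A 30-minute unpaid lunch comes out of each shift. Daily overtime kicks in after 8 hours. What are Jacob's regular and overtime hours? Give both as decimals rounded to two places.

Wed: 10:07–18:26 = 8 h 19 min; less 30 min break → 7 h 49 min
Thu: 05:28–16:35 = 11 h 7 min; less 30 min break → 10 h 37 min
Fri: 06:46–14:39 = 7 h 53 min; less 30 min break → 7 h 23 min
Sat: 05:03–13:38 = 8 h 35 min; less 30 min break → 8 h 5 min
Sun: 05:16–12:29 = 7 h 13 min; less 30 min break → 6 h 43 min
Wed reg 7 h 49 min / OT 0 h 0 min; Thu reg 8 h 0 min / OT 2 h 37 min; Fri reg 7 h 23 min / OT 0 h 0 min; Sat reg 8 h 0 min / OT 0 h 5 min; Sun reg 6 h 43 min / OT 0 h 0 min.
Totals: regular 37 h 55 min, overtime 2 h 42 min.

Regular 37.92 hours, overtime 2.70 hours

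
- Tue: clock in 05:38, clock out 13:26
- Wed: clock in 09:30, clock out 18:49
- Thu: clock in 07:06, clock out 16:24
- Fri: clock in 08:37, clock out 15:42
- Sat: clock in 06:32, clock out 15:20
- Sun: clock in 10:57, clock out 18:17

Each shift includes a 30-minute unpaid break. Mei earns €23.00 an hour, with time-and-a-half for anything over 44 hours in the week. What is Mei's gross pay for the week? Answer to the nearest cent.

€1102.85

Tue: 05:38–13:26 = 7 h 48 min; less 30 min break → 7 h 18 min
Wed: 09:30–18:49 = 9 h 19 min; less 30 min break → 8 h 49 min
Thu: 07:06–16:24 = 9 h 18 min; less 30 min break → 8 h 48 min
Fri: 08:37–15:42 = 7 h 5 min; less 30 min break → 6 h 35 min
Sat: 06:32–15:20 = 8 h 48 min; less 30 min break → 8 h 18 min
Sun: 10:57–18:17 = 7 h 20 min; less 30 min break → 6 h 50 min
Total worked: 46 h 38 min = 2798 min.
Regular 44 h 0 min = 2640 min at €23.00/h; overtime 2 h 38 min = 158 min at €34.50/h.
Pay = (2640 × €23.00 + 158 × €34.50) ÷ 60 = €1102.85.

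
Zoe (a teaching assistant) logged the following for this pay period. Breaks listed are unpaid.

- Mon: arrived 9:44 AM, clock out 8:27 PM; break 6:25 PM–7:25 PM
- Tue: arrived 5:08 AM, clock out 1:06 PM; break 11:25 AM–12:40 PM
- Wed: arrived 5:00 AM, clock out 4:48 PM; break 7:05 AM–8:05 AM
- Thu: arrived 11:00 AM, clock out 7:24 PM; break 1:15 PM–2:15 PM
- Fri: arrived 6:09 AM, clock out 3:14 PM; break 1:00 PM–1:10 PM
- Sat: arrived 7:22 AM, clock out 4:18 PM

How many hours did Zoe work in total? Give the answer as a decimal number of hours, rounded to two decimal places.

52.48 hours

Mon: 9:44 AM–8:27 PM = 10 h 43 min; less 60 min break → 9 h 43 min
Tue: 5:08 AM–1:06 PM = 7 h 58 min; less 75 min break → 6 h 43 min
Wed: 5:00 AM–4:48 PM = 11 h 48 min; less 60 min break → 10 h 48 min
Thu: 11:00 AM–7:24 PM = 8 h 24 min; less 60 min break → 7 h 24 min
Fri: 6:09 AM–3:14 PM = 9 h 5 min; less 10 min break → 8 h 55 min
Sat: 7:22 AM–4:18 PM = 8 h 56 min
Total: 9 h 43 min + 6 h 43 min + 10 h 48 min + 7 h 24 min + 8 h 55 min + 8 h 56 min = 52 h 29 min.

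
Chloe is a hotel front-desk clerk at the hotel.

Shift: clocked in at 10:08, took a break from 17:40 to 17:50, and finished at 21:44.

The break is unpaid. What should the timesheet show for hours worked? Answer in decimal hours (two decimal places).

Shift: 10:08–21:44 = 11 h 36 min; less 10 min break → 11 h 26 min

11.43 hours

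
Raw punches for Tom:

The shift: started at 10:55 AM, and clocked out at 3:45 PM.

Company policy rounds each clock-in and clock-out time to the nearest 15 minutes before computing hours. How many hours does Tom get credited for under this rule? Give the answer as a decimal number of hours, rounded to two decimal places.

The shift: in 10:55 AM→11:00 AM, out 3:45 PM→3:45 PM; 4 h 45 min

4.75 hours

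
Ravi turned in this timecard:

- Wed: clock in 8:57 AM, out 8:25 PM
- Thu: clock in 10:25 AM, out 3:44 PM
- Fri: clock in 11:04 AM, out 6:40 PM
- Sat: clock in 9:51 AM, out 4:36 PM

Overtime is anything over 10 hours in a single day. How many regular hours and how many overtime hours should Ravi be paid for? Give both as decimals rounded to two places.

Wed: 8:57 AM–8:25 PM = 11 h 28 min
Thu: 10:25 AM–3:44 PM = 5 h 19 min
Fri: 11:04 AM–6:40 PM = 7 h 36 min
Sat: 9:51 AM–4:36 PM = 6 h 45 min
Wed reg 10 h 0 min / OT 1 h 28 min; Thu reg 5 h 19 min / OT 0 h 0 min; Fri reg 7 h 36 min / OT 0 h 0 min; Sat reg 6 h 45 min / OT 0 h 0 min.
Totals: regular 29 h 40 min, overtime 1 h 28 min.

Regular 29.67 hours, overtime 1.47 hours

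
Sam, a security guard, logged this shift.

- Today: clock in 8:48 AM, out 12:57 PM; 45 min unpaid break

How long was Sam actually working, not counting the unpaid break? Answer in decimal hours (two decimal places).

3.40 hours

Today: 8:48 AM–12:57 PM = 4 h 9 min; less 45 min break → 3 h 24 min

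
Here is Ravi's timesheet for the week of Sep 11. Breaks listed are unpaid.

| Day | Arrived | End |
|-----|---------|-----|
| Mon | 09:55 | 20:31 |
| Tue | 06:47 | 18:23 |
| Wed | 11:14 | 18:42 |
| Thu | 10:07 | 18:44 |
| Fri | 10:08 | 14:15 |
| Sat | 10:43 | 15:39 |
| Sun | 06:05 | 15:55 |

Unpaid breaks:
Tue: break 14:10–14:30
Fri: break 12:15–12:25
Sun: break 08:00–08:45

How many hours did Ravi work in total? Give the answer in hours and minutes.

Mon: 09:55–20:31 = 10 h 36 min
Tue: 06:47–18:23 = 11 h 36 min; less 20 min break → 11 h 16 min
Wed: 11:14–18:42 = 7 h 28 min
Thu: 10:07–18:44 = 8 h 37 min
Fri: 10:08–14:15 = 4 h 7 min; less 10 min break → 3 h 57 min
Sat: 10:43–15:39 = 4 h 56 min
Sun: 06:05–15:55 = 9 h 50 min; less 45 min break → 9 h 5 min
Total: 10 h 36 min + 11 h 16 min + 7 h 28 min + 8 h 37 min + 3 h 57 min + 4 h 56 min + 9 h 5 min = 55 h 55 min.

55 h 55 min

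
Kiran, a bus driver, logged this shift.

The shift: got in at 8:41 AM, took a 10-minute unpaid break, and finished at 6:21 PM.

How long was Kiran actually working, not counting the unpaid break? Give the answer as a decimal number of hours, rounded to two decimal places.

The shift: 8:41 AM–6:21 PM = 9 h 40 min; less 10 min break → 9 h 30 min

9.50 hours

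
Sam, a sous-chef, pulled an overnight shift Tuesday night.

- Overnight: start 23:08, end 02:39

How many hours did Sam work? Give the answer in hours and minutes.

Overnight: 23:08 → midnight = 0 h 52 min; midnight → 02:39 = 2 h 39 min; span 3 h 31 min

3 h 31 min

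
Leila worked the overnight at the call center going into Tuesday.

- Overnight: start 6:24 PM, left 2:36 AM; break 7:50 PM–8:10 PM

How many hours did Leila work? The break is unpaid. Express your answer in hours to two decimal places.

7.87 hours

Overnight: 6:24 PM → midnight = 5 h 36 min; midnight → 2:36 AM = 2 h 36 min; span 8 h 12 min; less 20 min break → 7 h 52 min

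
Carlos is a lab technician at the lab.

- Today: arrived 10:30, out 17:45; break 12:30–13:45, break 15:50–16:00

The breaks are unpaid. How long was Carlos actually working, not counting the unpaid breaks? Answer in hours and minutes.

5 h 50 min

Today: 10:30–17:45 = 7 h 15 min; less 85 min break → 5 h 50 min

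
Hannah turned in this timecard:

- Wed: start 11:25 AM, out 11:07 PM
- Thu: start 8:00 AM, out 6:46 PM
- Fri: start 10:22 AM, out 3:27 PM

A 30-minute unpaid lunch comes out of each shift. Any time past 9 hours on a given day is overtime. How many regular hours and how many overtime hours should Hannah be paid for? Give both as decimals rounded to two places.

Wed: 11:25 AM–11:07 PM = 11 h 42 min; less 30 min break → 11 h 12 min
Thu: 8:00 AM–6:46 PM = 10 h 46 min; less 30 min break → 10 h 16 min
Fri: 10:22 AM–3:27 PM = 5 h 5 min; less 30 min break → 4 h 35 min
Wed reg 9 h 0 min / OT 2 h 12 min; Thu reg 9 h 0 min / OT 1 h 16 min; Fri reg 4 h 35 min / OT 0 h 0 min.
Totals: regular 22 h 35 min, overtime 3 h 28 min.

Regular 22.58 hours, overtime 3.47 hours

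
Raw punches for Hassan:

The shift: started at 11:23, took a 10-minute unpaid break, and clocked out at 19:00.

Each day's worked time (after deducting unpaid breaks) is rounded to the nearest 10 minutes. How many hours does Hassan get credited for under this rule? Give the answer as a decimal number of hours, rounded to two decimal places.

7.50 hours

The shift: 11:23–19:00 = 7 h 37 min − 10 min = 7 h 27 min → rounds to 7 h 30 min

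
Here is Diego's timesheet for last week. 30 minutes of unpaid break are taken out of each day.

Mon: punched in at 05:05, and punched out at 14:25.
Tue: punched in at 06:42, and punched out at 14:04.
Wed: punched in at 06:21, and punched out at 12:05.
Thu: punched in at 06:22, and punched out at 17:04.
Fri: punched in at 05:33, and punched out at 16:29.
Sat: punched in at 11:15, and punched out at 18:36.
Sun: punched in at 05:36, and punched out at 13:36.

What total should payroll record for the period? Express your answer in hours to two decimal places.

55.92 hours

Mon: 05:05–14:25 = 9 h 20 min; less 30 min break → 8 h 50 min
Tue: 06:42–14:04 = 7 h 22 min; less 30 min break → 6 h 52 min
Wed: 06:21–12:05 = 5 h 44 min; less 30 min break → 5 h 14 min
Thu: 06:22–17:04 = 10 h 42 min; less 30 min break → 10 h 12 min
Fri: 05:33–16:29 = 10 h 56 min; less 30 min break → 10 h 26 min
Sat: 11:15–18:36 = 7 h 21 min; less 30 min break → 6 h 51 min
Sun: 05:36–13:36 = 8 h 0 min; less 30 min break → 7 h 30 min
Total: 8 h 50 min + 6 h 52 min + 5 h 14 min + 10 h 12 min + 10 h 26 min + 6 h 51 min + 7 h 30 min = 55 h 55 min.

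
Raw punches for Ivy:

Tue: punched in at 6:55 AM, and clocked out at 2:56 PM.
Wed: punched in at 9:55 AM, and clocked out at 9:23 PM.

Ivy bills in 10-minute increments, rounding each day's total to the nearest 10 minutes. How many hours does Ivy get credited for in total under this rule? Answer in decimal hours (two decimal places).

19.50 hours

Tue: 6:55 AM–2:56 PM = 8 h 1 min → rounds to 8 h 0 min
Wed: 9:55 AM–9:23 PM = 11 h 28 min → rounds to 11 h 30 min
Total credited: 19 h 30 min.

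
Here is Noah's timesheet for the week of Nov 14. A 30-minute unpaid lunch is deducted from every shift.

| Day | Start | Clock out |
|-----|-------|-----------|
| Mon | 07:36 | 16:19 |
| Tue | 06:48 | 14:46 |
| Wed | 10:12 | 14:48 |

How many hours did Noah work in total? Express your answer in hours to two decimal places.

Mon: 07:36–16:19 = 8 h 43 min; less 30 min break → 8 h 13 min
Tue: 06:48–14:46 = 7 h 58 min; less 30 min break → 7 h 28 min
Wed: 10:12–14:48 = 4 h 36 min; less 30 min break → 4 h 6 min
Total: 8 h 13 min + 7 h 28 min + 4 h 6 min = 19 h 47 min.

19.78 hours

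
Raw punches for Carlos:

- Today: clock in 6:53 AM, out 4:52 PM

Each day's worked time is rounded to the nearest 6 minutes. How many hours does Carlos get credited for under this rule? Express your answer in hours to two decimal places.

10.00 hours

Today: 6:53 AM–4:52 PM = 9 h 59 min → rounds to 10 h 0 min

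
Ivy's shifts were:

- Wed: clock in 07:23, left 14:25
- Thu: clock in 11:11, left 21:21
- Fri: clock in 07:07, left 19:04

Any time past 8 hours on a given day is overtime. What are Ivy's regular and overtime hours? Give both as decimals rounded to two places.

Regular 23.03 hours, overtime 6.12 hours

Wed: 07:23–14:25 = 7 h 2 min
Thu: 11:11–21:21 = 10 h 10 min
Fri: 07:07–19:04 = 11 h 57 min
Wed reg 7 h 2 min / OT 0 h 0 min; Thu reg 8 h 0 min / OT 2 h 10 min; Fri reg 8 h 0 min / OT 3 h 57 min.
Totals: regular 23 h 2 min, overtime 6 h 7 min.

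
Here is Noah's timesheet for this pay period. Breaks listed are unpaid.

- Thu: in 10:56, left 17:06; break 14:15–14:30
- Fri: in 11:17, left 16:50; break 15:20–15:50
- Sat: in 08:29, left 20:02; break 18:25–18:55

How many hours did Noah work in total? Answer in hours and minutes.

Thu: 10:56–17:06 = 6 h 10 min; less 15 min break → 5 h 55 min
Fri: 11:17–16:50 = 5 h 33 min; less 30 min break → 5 h 3 min
Sat: 08:29–20:02 = 11 h 33 min; less 30 min break → 11 h 3 min
Total: 5 h 55 min + 5 h 3 min + 11 h 3 min = 22 h 1 min.

22 h 1 min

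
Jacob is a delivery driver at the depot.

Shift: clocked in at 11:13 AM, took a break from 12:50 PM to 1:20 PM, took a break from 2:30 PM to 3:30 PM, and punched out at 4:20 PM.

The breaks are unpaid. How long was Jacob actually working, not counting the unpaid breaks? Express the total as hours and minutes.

3 h 37 min

Shift: 11:13 AM–4:20 PM = 5 h 7 min; less 90 min break → 3 h 37 min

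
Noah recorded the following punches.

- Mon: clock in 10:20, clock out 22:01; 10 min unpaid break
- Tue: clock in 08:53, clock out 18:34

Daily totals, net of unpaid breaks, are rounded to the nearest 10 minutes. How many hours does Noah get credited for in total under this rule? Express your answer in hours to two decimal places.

21.17 hours

Mon: 10:20–22:01 = 11 h 41 min − 10 min = 11 h 31 min → rounds to 11 h 30 min
Tue: 08:53–18:34 = 9 h 41 min → rounds to 9 h 40 min
Total credited: 21 h 10 min.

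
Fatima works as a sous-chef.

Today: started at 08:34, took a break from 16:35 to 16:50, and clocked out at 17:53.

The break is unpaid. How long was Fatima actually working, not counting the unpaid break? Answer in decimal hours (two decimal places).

Today: 08:34–17:53 = 9 h 19 min; less 15 min break → 9 h 4 min

9.07 hours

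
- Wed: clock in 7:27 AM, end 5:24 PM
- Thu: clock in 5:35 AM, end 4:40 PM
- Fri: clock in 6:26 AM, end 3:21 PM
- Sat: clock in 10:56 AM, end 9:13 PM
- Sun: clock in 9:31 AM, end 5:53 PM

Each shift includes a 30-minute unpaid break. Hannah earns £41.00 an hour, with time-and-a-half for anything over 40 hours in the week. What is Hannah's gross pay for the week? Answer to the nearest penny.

Wed: 7:27 AM–5:24 PM = 9 h 57 min; less 30 min break → 9 h 27 min
Thu: 5:35 AM–4:40 PM = 11 h 5 min; less 30 min break → 10 h 35 min
Fri: 6:26 AM–3:21 PM = 8 h 55 min; less 30 min break → 8 h 25 min
Sat: 10:56 AM–9:13 PM = 10 h 17 min; less 30 min break → 9 h 47 min
Sun: 9:31 AM–5:53 PM = 8 h 22 min; less 30 min break → 7 h 52 min
Total worked: 46 h 6 min = 2766 min.
Regular 40 h 0 min = 2400 min at £41.00/h; overtime 6 h 6 min = 366 min at £61.50/h.
Pay = (2400 × £41.00 + 366 × £61.50) ÷ 60 = £2015.15.

£2015.15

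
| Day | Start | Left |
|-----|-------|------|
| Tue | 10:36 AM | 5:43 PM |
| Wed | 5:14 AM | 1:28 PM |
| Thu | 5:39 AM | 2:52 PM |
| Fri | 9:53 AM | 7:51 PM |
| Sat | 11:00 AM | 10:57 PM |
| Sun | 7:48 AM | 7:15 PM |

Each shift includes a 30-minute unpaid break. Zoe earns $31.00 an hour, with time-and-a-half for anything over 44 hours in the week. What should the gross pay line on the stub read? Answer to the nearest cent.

Tue: 10:36 AM–5:43 PM = 7 h 7 min; less 30 min break → 6 h 37 min
Wed: 5:14 AM–1:28 PM = 8 h 14 min; less 30 min break → 7 h 44 min
Thu: 5:39 AM–2:52 PM = 9 h 13 min; less 30 min break → 8 h 43 min
Fri: 9:53 AM–7:51 PM = 9 h 58 min; less 30 min break → 9 h 28 min
Sat: 11:00 AM–10:57 PM = 11 h 57 min; less 30 min break → 11 h 27 min
Sun: 7:48 AM–7:15 PM = 11 h 27 min; less 30 min break → 10 h 57 min
Total worked: 54 h 56 min = 3296 min.
Regular 44 h 0 min = 2640 min at $31.00/h; overtime 10 h 56 min = 656 min at $46.50/h.
Pay = (2640 × $31.00 + 656 × $46.50) ÷ 60 = $1872.40.

$1872.40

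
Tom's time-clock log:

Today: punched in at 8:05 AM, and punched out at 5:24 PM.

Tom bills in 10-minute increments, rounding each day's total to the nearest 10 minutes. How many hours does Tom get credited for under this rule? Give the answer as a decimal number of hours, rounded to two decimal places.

Today: 8:05 AM–5:24 PM = 9 h 19 min → rounds to 9 h 20 min

9.33 hours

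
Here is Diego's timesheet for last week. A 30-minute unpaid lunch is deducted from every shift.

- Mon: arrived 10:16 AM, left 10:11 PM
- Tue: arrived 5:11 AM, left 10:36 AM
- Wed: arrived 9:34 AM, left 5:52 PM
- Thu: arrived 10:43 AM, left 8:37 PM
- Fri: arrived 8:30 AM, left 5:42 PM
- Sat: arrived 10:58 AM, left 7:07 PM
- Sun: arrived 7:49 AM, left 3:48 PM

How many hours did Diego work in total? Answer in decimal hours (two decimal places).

Mon: 10:16 AM–10:11 PM = 11 h 55 min; less 30 min break → 11 h 25 min
Tue: 5:11 AM–10:36 AM = 5 h 25 min; less 30 min break → 4 h 55 min
Wed: 9:34 AM–5:52 PM = 8 h 18 min; less 30 min break → 7 h 48 min
Thu: 10:43 AM–8:37 PM = 9 h 54 min; less 30 min break → 9 h 24 min
Fri: 8:30 AM–5:42 PM = 9 h 12 min; less 30 min break → 8 h 42 min
Sat: 10:58 AM–7:07 PM = 8 h 9 min; less 30 min break → 7 h 39 min
Sun: 7:49 AM–3:48 PM = 7 h 59 min; less 30 min break → 7 h 29 min
Total: 11 h 25 min + 4 h 55 min + 7 h 48 min + 9 h 24 min + 8 h 42 min + 7 h 39 min + 7 h 29 min = 57 h 22 min.

57.37 hours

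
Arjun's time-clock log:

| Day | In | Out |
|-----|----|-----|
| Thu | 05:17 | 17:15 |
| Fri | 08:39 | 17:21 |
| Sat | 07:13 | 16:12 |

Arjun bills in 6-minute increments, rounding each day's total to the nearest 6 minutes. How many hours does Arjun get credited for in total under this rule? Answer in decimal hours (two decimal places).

Thu: 05:17–17:15 = 11 h 58 min → rounds to 12 h 0 min
Fri: 08:39–17:21 = 8 h 42 min → rounds to 8 h 42 min
Sat: 07:13–16:12 = 8 h 59 min → rounds to 9 h 0 min
Total credited: 29 h 42 min.

29.70 hours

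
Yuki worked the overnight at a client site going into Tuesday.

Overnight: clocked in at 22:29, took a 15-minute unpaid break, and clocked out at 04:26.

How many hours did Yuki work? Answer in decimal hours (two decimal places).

Overnight: 22:29 → midnight = 1 h 31 min; midnight → 04:26 = 4 h 26 min; span 5 h 57 min; less 15 min break → 5 h 42 min

5.70 hours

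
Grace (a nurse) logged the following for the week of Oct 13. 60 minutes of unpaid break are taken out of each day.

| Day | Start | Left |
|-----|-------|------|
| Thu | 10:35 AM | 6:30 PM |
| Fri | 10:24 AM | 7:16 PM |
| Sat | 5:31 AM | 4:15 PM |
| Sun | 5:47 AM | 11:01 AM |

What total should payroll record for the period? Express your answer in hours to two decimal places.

28.75 hours

Thu: 10:35 AM–6:30 PM = 7 h 55 min; less 60 min break → 6 h 55 min
Fri: 10:24 AM–7:16 PM = 8 h 52 min; less 60 min break → 7 h 52 min
Sat: 5:31 AM–4:15 PM = 10 h 44 min; less 60 min break → 9 h 44 min
Sun: 5:47 AM–11:01 AM = 5 h 14 min; less 60 min break → 4 h 14 min
Total: 6 h 55 min + 7 h 52 min + 9 h 44 min + 4 h 14 min = 28 h 45 min.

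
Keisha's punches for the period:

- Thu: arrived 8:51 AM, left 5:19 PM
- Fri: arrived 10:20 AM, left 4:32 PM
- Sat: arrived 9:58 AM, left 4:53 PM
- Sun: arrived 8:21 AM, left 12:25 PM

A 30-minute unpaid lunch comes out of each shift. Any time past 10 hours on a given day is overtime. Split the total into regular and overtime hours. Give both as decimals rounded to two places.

Regular 23.65 hours, overtime 0.00 hours

Thu: 8:51 AM–5:19 PM = 8 h 28 min; less 30 min break → 7 h 58 min
Fri: 10:20 AM–4:32 PM = 6 h 12 min; less 30 min break → 5 h 42 min
Sat: 9:58 AM–4:53 PM = 6 h 55 min; less 30 min break → 6 h 25 min
Sun: 8:21 AM–12:25 PM = 4 h 4 min; less 30 min break → 3 h 34 min
Thu reg 7 h 58 min / OT 0 h 0 min; Fri reg 5 h 42 min / OT 0 h 0 min; Sat reg 6 h 25 min / OT 0 h 0 min; Sun reg 3 h 34 min / OT 0 h 0 min.
Totals: regular 23 h 39 min, overtime 0 h 0 min.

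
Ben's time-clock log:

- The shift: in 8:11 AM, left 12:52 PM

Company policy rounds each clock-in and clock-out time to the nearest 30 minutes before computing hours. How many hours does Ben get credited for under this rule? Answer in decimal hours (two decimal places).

The shift: in 8:11 AM→8:00 AM, out 12:52 PM→1:00 PM; 5 h 0 min

5.00 hours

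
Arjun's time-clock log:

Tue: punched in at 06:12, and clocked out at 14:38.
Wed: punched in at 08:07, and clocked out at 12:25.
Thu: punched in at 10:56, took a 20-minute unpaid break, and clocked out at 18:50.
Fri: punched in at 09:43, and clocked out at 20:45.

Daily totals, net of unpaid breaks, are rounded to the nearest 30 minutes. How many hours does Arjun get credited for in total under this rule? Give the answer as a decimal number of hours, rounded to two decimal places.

31.50 hours

Tue: 06:12–14:38 = 8 h 26 min → rounds to 8 h 30 min
Wed: 08:07–12:25 = 4 h 18 min → rounds to 4 h 30 min
Thu: 10:56–18:50 = 7 h 54 min − 20 min = 7 h 34 min → rounds to 7 h 30 min
Fri: 09:43–20:45 = 11 h 2 min → rounds to 11 h 0 min
Total credited: 31 h 30 min.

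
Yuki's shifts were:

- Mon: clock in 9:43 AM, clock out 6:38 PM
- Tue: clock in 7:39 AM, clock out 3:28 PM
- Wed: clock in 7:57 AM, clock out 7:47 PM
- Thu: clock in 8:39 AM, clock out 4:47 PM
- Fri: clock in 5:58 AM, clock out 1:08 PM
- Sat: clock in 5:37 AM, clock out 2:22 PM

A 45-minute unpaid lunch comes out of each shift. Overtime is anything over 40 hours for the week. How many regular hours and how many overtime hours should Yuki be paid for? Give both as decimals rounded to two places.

Mon: 9:43 AM–6:38 PM = 8 h 55 min; less 45 min break → 8 h 10 min
Tue: 7:39 AM–3:28 PM = 7 h 49 min; less 45 min break → 7 h 4 min
Wed: 7:57 AM–7:47 PM = 11 h 50 min; less 45 min break → 11 h 5 min
Thu: 8:39 AM–4:47 PM = 8 h 8 min; less 45 min break → 7 h 23 min
Fri: 5:58 AM–1:08 PM = 7 h 10 min; less 45 min break → 6 h 25 min
Sat: 5:37 AM–2:22 PM = 8 h 45 min; less 45 min break → 8 h 0 min
Total worked: 48 h 7 min = 48.12 h.
Threshold 40 h → overtime 8 h 7 min, regular 40 h 0 min.

Regular 40.00 hours, overtime 8.12 hours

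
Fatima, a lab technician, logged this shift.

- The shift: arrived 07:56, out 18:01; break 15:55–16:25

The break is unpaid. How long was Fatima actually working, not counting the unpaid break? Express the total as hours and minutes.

The shift: 07:56–18:01 = 10 h 5 min; less 30 min break → 9 h 35 min

9 h 35 min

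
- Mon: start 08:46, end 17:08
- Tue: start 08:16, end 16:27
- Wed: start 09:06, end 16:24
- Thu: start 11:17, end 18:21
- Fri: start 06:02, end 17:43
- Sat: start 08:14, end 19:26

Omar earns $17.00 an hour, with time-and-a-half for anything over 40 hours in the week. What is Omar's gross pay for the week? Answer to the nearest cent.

Mon: 08:46–17:08 = 8 h 22 min
Tue: 08:16–16:27 = 8 h 11 min
Wed: 09:06–16:24 = 7 h 18 min
Thu: 11:17–18:21 = 7 h 4 min
Fri: 06:02–17:43 = 11 h 41 min
Sat: 08:14–19:26 = 11 h 12 min
Total worked: 53 h 48 min = 3228 min.
Regular 40 h 0 min = 2400 min at $17.00/h; overtime 13 h 48 min = 828 min at $25.50/h.
Pay = (2400 × $17.00 + 828 × $25.50) ÷ 60 = $1031.90.

$1031.90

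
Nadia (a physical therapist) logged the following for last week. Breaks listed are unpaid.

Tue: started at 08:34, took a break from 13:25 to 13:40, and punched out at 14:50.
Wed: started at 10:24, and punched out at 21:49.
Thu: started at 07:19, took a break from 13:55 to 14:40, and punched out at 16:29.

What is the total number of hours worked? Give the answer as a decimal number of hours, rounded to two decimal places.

Tue: 08:34–14:50 = 6 h 16 min; less 15 min break → 6 h 1 min
Wed: 10:24–21:49 = 11 h 25 min
Thu: 07:19–16:29 = 9 h 10 min; less 45 min break → 8 h 25 min
Total: 6 h 1 min + 11 h 25 min + 8 h 25 min = 25 h 51 min.

25.85 hours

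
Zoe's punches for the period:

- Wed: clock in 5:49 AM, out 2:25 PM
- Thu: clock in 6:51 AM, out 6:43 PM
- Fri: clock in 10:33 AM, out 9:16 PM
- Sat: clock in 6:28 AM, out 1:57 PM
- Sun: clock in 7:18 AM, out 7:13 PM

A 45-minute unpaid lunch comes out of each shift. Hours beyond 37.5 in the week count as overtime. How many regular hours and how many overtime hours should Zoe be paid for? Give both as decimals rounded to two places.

Regular 37.50 hours, overtime 9.33 hours

Wed: 5:49 AM–2:25 PM = 8 h 36 min; less 45 min break → 7 h 51 min
Thu: 6:51 AM–6:43 PM = 11 h 52 min; less 45 min break → 11 h 7 min
Fri: 10:33 AM–9:16 PM = 10 h 43 min; less 45 min break → 9 h 58 min
Sat: 6:28 AM–1:57 PM = 7 h 29 min; less 45 min break → 6 h 44 min
Sun: 7:18 AM–7:13 PM = 11 h 55 min; less 45 min break → 11 h 10 min
Total worked: 46 h 50 min = 46.83 h.
Threshold 37.5 h → overtime 9 h 20 min, regular 37 h 30 min.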